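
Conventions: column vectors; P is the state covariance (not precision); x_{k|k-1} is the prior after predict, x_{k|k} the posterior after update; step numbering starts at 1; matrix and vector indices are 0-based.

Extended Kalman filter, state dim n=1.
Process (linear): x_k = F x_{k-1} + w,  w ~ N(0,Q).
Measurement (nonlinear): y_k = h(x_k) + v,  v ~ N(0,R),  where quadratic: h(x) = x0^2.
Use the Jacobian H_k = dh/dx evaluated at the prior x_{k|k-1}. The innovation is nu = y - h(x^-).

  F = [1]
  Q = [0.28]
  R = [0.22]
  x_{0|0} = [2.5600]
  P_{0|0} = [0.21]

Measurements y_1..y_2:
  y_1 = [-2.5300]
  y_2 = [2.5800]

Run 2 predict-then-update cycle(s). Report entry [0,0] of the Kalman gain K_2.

K[0,0] = 0.4764

step 1: x^-=[2.5600]  P^-=[0.4900]  H_jac=[5.1200]  S=[13.0651]  K=[0.1920]  nu=[-9.0836]  x^+=[0.8157]  P^+=[0.0083]
step 2: x^-=[0.8157]  P^-=[0.2883]  H_jac=[1.6315]  S=[0.9872]  K=[0.4764]  nu=[1.9146]  x^+=[1.7277]  P^+=[0.0642]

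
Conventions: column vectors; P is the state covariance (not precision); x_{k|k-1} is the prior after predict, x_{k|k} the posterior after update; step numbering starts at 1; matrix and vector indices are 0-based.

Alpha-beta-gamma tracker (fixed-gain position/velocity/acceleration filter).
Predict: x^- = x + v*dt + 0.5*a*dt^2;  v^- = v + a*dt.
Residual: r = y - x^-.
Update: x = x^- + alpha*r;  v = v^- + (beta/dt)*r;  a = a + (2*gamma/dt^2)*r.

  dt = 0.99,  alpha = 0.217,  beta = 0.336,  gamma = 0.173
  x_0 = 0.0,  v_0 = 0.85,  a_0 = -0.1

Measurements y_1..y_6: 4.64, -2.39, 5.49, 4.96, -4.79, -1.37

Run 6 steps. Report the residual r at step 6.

resid = 0.3220

step 1: x_pred=0.7925  r=3.8475  x^+=1.6274  v^+=2.0568  a^+=1.2583
step 2: x_pred=4.2803  r=-6.6703  x^+=2.8328  v^+=1.0387  a^+=-1.0965
step 3: x_pred=3.3237  r=2.1663  x^+=3.7938  v^+=0.6883  a^+=-0.3318
step 4: x_pred=4.3127  r=0.6473  x^+=4.4532  v^+=0.5796  a^+=-0.1032
step 5: x_pred=4.9763  r=-9.7663  x^+=2.8570  v^+=-2.8373  a^+=-3.5510
step 6: x_pred=-1.6920  r=0.3220  x^+=-1.6222  v^+=-6.2435  a^+=-3.4373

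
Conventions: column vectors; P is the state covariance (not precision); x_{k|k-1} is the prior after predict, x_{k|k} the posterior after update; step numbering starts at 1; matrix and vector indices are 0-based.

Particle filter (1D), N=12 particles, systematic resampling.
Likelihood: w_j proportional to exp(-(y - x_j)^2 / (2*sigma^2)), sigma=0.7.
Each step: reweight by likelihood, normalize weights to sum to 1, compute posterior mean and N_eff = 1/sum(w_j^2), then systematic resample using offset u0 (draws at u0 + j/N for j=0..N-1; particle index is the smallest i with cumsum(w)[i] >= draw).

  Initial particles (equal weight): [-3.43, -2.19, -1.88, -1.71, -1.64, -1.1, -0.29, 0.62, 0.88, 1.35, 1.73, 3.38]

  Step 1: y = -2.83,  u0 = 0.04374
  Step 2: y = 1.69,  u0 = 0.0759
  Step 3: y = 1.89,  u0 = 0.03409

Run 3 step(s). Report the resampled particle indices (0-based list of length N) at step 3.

step 1: w=[0.2996, 0.2848, 0.1723, 0.1203, 0.1020, 0.0204, 0.0006, 0.0000, 0.0000, 0.0000, 0.0000, 0.0000]  mean=-2.3709  Neff=4.4274  idx=[0, 0, 0, 0, 1, 1, 1, 2, 2, 3, 4, 4]
step 2: w=[0.0000, 0.0000, 0.0000, 0.0000, 0.0058, 0.0058, 0.0058, 0.0607, 0.0607, 0.2034, 0.3290, 0.3290]  mean=-1.6929  Neff=3.7697  idx=[7, 9, 9, 9, 10, 10, 10, 10, 11, 11, 11, 11]
step 3: w=[0.0168, 0.0603, 0.0603, 0.0603, 0.1003, 0.1003, 0.1003, 0.1003, 0.1003, 0.1003, 0.1003, 0.1003]  mean=-1.6567  Neff=10.9098  idx=[1, 2, 4, 4, 5, 6, 7, 8, 9, 9, 10, 11]

resampled_idx = [1, 2, 4, 4, 5, 6, 7, 8, 9, 9, 10, 11]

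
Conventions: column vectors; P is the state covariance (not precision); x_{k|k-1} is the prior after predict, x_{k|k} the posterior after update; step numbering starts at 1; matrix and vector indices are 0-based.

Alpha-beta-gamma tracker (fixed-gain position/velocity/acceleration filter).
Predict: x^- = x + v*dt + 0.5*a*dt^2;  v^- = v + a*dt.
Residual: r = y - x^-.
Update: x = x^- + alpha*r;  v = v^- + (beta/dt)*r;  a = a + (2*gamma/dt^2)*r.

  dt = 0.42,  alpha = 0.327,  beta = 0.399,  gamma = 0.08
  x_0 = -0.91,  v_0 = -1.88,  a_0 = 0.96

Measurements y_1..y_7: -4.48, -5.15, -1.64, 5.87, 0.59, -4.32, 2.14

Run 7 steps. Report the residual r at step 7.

step 1: x_pred=-1.6149  r=-2.8651  x^+=-2.5518  v^+=-4.1986  a^+=-1.6387
step 2: x_pred=-4.4598  r=-0.6902  x^+=-4.6855  v^+=-5.5426  a^+=-2.2648
step 3: x_pred=-7.2131  r=5.5731  x^+=-5.3907  v^+=-1.1993  a^+=2.7902
step 4: x_pred=-5.6483  r=11.5183  x^+=-1.8818  v^+=10.9150  a^+=13.2377
step 5: x_pred=3.8700  r=-3.2800  x^+=2.7974  v^+=13.3588  a^+=10.2626
step 6: x_pred=9.3133  r=-13.6333  x^+=4.8552  v^+=4.7174  a^+=-2.1032
step 7: x_pred=6.6510  r=-4.5110  x^+=5.1759  v^+=-0.4514  a^+=-6.1948

resid = -4.5110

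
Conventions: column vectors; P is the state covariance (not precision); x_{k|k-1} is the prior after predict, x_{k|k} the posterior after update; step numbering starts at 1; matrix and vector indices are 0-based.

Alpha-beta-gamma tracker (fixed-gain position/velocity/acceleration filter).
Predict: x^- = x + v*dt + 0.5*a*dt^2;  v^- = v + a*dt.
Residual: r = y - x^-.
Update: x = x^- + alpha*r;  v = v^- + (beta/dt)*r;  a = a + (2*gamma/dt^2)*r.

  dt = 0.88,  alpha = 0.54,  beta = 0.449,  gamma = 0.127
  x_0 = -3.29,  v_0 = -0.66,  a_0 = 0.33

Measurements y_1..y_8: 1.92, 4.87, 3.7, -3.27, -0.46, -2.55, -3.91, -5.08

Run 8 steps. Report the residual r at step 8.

resid = 7.7846

step 1: x_pred=-3.7430  r=5.6630  x^+=-0.6850  v^+=2.5198  a^+=2.1874
step 2: x_pred=2.3794  r=2.4906  x^+=3.7243  v^+=5.7155  a^+=3.0043
step 3: x_pred=9.9173  r=-6.2173  x^+=6.5600  v^+=5.1871  a^+=0.9651
step 4: x_pred=11.4983  r=-14.7683  x^+=3.5234  v^+=-1.4988  a^+=-3.8788
step 5: x_pred=0.7026  r=-1.1626  x^+=0.0748  v^+=-5.5054  a^+=-4.2602
step 6: x_pred=-6.4195  r=3.8695  x^+=-4.3300  v^+=-7.2800  a^+=-2.9910
step 7: x_pred=-11.8945  r=7.9845  x^+=-7.5829  v^+=-5.8382  a^+=-0.3721
step 8: x_pred=-12.8646  r=7.7846  x^+=-8.6609  v^+=-2.1938  a^+=2.1812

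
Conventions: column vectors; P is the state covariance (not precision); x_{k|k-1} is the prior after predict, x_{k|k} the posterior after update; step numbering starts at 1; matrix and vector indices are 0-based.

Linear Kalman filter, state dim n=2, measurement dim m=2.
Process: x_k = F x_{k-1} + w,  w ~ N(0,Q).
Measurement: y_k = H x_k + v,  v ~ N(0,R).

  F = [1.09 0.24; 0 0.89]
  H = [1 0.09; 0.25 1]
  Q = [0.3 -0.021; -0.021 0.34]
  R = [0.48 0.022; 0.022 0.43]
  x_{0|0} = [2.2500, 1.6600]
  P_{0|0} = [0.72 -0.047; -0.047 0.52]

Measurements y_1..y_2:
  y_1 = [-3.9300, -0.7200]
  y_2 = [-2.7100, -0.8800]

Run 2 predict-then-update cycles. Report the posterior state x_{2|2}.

x_post = [-2.5096, -0.0295]

step 1: x^-=[2.8509, 1.4774]  P^-=[1.1608 0.0445; 0.0445 0.7519]  S=[1.6549 0.4253; 0.4253 1.2767]  K=[0.6961 0.0302; -0.0939 0.6289]  nu=[-6.9139, -2.9101]  x^+=[-2.0497, 0.2962]  P^+=[0.3399 -0.0567; -0.0567 0.2825]
step 2: x^-=[-2.1631, 0.2636]  P^-=[0.6904 -0.0156; -0.0156 0.5638]  S=[1.1722 0.2294; 0.2294 1.0291]  K=[0.5834 0.0225; -0.0800 0.5619]  nu=[-0.5707, -0.6029]  x^+=[-2.5096, -0.0295]  P^+=[0.2849 -0.0487; -0.0487 0.2520]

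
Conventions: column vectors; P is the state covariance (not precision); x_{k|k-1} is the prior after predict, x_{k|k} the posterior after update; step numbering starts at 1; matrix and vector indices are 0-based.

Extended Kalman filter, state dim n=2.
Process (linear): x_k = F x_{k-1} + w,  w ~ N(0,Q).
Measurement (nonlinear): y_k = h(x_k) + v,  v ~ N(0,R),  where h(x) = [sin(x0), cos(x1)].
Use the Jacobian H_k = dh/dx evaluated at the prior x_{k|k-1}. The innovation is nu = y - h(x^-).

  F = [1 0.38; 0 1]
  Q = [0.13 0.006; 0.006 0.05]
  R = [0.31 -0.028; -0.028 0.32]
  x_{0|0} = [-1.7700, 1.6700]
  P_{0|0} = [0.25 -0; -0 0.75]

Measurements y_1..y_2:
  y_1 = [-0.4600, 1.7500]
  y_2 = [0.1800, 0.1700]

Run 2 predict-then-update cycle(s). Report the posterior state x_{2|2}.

x_post = [-0.4965, 0.7243]

step 1: x^-=[-1.1354, 1.6700]  P^-=[0.4883 0.2910; 0.2910 0.8000]  H_jac=[0.4218 0.0000; 0.0000 -0.9951]  S=[0.3969 -0.1501; -0.1501 1.1122]  K=[0.4431 -0.2006; 0.0406 -0.7103]  nu=[0.4467, 1.8490]  x^+=[-1.3083, 0.3747]  P^+=[0.3390 0.0770; 0.0770 0.2296]
step 2: x^-=[-1.1659, 0.3747]  P^-=[0.5606 0.1702; 0.1702 0.2796]  H_jac=[0.3939 0.0000; 0.0000 -0.3660]  S=[0.3970 -0.0525; -0.0525 0.3575]  K=[0.5438 -0.0943; 0.1336 -0.2666]  nu=[1.0992, -0.7606]  x^+=[-0.4965, 0.7243]  P^+=[0.4347 0.1241; 0.1241 0.2433]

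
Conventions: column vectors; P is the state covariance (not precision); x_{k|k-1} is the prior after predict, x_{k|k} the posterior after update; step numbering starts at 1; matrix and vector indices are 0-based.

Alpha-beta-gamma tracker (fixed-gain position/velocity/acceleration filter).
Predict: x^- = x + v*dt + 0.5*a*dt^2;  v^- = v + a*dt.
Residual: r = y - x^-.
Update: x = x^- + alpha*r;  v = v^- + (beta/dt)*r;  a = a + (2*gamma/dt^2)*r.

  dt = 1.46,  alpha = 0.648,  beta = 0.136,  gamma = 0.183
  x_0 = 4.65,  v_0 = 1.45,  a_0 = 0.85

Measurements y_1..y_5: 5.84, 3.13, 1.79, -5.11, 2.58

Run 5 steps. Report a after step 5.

a_post = -1.2721

step 1: x_pred=7.6729  r=-1.8329  x^+=6.4852  v^+=2.5203  a^+=0.5353
step 2: x_pred=10.7353  r=-7.6053  x^+=5.8071  v^+=2.5933  a^+=-0.7706
step 3: x_pred=8.7721  r=-6.9821  x^+=4.2477  v^+=0.8179  a^+=-1.9694
step 4: x_pred=3.3429  r=-8.4529  x^+=-2.1346  v^+=-2.8448  a^+=-3.4208
step 5: x_pred=-9.9338  r=12.5138  x^+=-1.8249  v^+=-6.6734  a^+=-1.2721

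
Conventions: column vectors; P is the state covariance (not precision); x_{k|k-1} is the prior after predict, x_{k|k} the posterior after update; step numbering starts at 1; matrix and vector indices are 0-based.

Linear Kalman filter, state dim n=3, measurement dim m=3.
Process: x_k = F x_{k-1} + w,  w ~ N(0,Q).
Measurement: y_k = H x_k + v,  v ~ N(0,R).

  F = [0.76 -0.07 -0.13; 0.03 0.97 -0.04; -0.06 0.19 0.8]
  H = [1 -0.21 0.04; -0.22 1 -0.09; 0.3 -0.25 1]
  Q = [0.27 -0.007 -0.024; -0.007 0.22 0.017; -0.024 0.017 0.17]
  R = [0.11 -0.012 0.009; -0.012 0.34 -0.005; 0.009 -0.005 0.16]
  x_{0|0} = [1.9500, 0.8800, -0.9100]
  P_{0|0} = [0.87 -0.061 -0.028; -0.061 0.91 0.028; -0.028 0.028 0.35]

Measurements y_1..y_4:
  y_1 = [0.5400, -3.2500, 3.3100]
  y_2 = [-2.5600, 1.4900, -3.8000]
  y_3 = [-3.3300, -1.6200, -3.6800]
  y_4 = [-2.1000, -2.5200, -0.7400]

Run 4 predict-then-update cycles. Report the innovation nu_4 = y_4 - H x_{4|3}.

innov = [-0.4162, -1.9167, 1.3456]

step 1: x^-=[1.5387, 0.9485, -0.6778]  P^-=[0.7954 -0.0945 -0.1407; -0.0945 1.0719 0.1959; -0.1407 0.1959 0.4426]  S=[0.9785 -0.4871 0.1656; -0.4871 1.4547 -0.1637; 0.1656 -0.1637 0.5729]  K=[0.8889 0.1199 -0.0106; 0.0556 0.7606 0.0261; -0.2218 0.1349 0.7160]  nu=[-0.7724, -3.9210, 3.7633]  x^+=[0.3420, -1.9785, 1.6591]  P^+=[0.1078 0.0527 -0.0135; 0.0527 0.2742 0.0536; -0.0135 0.0536 0.1293]
step 2: x^-=[0.1827, -1.9752, 0.9308]  P^-=[0.3339 0.0101 -0.0508; 0.0101 0.4772 0.1013; -0.0508 0.1013 0.2795]  S=[0.4554 -0.1651 0.0685; -0.1651 0.8110 -0.0518; 0.0685 -0.0518 0.4167]  K=[0.7536 0.0809 -0.0015; 0.0162 0.5799 0.0334; -0.1872 0.1090 0.6176]  nu=[-3.1947, 3.5892, -5.2795]  x^+=[-1.9266, -0.1220, -1.3408]  P^+=[0.0902 0.0373 -0.0116; 0.0373 0.2089 0.0437; -0.0116 0.0437 0.1110]
step 3: x^-=[-1.2814, -0.1225, -0.9802]  P^-=[0.3241 0.0039 -0.0476; 0.0039 0.4157 0.0831; -0.0476 0.0831 0.2624]  S=[0.4461 -0.1579 0.0709; -0.1579 0.7549 -0.0559; 0.0709 -0.0559 0.4069]  K=[0.7463 0.0724 -0.0005; 0.0088 0.5432 0.0247; -0.1833 0.0990 0.6044]  nu=[-2.0351, -1.8676, -2.3460]  x^+=[-2.9343, -1.2128, -2.2099]  P^+=[0.0889 0.0341 -0.0118; 0.0341 0.1956 0.0400; -0.0118 0.0400 0.1081]
step 4: x^-=[-1.8579, -1.1761, -1.8223]  P^-=[0.3235 0.0029 -0.0473; 0.0029 0.4032 0.0780; -0.0473 0.0780 0.2591]  S=[0.4454 -0.1565 0.0716; -0.1565 0.7438 -0.0580; 0.0716 -0.0580 0.4055]  K=[0.7457 0.0708 -0.0007; 0.0080 0.5351 0.0211; -0.1828 0.0960 0.6017]  nu=[-0.4162, -1.9167, 1.3456]  x^+=[-2.3049, -2.1767, -1.1205]  P^+=[0.0887 0.0335 -0.0120; 0.0335 0.1926 0.0389; -0.0120 0.0389 0.1075]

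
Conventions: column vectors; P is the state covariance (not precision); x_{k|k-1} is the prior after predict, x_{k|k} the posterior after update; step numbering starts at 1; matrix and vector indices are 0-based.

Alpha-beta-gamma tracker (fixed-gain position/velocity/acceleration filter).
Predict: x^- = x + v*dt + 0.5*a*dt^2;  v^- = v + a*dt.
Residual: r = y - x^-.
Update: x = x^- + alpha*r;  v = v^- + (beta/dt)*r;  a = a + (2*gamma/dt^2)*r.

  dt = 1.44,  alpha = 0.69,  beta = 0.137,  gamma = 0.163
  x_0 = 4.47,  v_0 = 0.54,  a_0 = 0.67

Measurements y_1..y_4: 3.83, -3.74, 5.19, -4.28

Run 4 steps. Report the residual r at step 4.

resid = -6.4970

step 1: x_pred=5.9423  r=-2.1123  x^+=4.4848  v^+=1.3038  a^+=0.3379
step 2: x_pred=6.7127  r=-10.4527  x^+=-0.4997  v^+=0.7960  a^+=-1.3054
step 3: x_pred=-0.7069  r=5.8969  x^+=3.3620  v^+=-0.5227  a^+=-0.3783
step 4: x_pred=2.2170  r=-6.4970  x^+=-2.2659  v^+=-1.6856  a^+=-1.3997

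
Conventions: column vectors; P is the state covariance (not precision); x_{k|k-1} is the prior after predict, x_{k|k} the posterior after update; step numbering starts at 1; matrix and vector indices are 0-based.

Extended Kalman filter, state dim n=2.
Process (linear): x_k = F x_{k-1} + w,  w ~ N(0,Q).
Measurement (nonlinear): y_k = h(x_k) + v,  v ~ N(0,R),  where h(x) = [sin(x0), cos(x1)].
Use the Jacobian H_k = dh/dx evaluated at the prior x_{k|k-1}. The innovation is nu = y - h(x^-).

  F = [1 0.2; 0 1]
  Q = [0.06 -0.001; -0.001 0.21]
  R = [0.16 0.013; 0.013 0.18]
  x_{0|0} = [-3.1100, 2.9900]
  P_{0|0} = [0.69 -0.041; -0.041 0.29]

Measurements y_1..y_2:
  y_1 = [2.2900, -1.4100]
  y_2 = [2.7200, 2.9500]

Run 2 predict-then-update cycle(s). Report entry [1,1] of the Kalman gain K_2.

K[1,1] = -0.0595

step 1: x^-=[-2.5120, 2.9900]  P^-=[0.7452 0.0160; 0.0160 0.5000]  H_jac=[-0.8083 0.0000; 0.0000 -0.1510]  S=[0.6468 0.0150; 0.0150 0.1914]  K=[-0.9326 0.0602; -0.0109 -0.3936]  nu=[2.8788, -0.4215]  x^+=[-5.2221, 3.1245]  P^+=[0.1836 0.0085; 0.0085 0.4701]
step 2: x^-=[-4.5972, 3.1245]  P^-=[0.2658 0.1015; 0.1015 0.6801]  H_jac=[-0.1150 0.0000; 0.0000 -0.0170]  S=[0.1635 0.0132; 0.0132 0.1802]  K=[-0.1872 0.0041; -0.0666 -0.0595]  nu=[1.7266, 3.9499]  x^+=[-4.9042, 2.7747]  P^+=[0.2601 0.0994; 0.0994 0.6787]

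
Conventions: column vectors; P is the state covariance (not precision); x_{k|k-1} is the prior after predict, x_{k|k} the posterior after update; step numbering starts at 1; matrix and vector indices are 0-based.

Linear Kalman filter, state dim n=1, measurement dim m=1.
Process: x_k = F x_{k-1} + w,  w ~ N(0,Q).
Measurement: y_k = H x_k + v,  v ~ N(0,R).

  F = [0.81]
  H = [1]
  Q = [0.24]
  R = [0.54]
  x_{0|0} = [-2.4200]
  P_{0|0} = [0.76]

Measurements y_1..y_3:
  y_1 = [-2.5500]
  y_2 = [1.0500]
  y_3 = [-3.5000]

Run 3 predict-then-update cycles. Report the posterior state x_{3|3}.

x_post = [-1.7443]

step 1: x^-=[-1.9602]  P^-=[0.7386]  S=[1.2786]  K=[0.5777]  nu=[-0.5898]  x^+=[-2.3009]  P^+=[0.3119]
step 2: x^-=[-1.8637]  P^-=[0.4447]  S=[0.9847]  K=[0.4516]  nu=[2.9137]  x^+=[-0.5479]  P^+=[0.2439]
step 3: x^-=[-0.4438]  P^-=[0.4000]  S=[0.9400]  K=[0.4255]  nu=[-3.0562]  x^+=[-1.7443]  P^+=[0.2298]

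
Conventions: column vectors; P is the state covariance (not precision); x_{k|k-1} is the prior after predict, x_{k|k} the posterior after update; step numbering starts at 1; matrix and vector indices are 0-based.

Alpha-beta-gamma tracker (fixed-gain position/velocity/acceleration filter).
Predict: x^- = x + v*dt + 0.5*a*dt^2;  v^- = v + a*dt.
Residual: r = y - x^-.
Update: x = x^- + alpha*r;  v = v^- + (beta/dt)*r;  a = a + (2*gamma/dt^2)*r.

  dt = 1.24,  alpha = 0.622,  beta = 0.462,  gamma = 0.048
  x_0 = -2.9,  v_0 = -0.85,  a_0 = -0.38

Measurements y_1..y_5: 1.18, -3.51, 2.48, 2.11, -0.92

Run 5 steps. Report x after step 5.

x_post = 0.8613

step 1: x_pred=-4.2461  r=5.4261  x^+=-0.8711  v^+=0.7005  a^+=-0.0412
step 2: x_pred=-0.0342  r=-3.4758  x^+=-2.1961  v^+=-0.6457  a^+=-0.2582
step 3: x_pred=-3.1953  r=5.6753  x^+=0.3347  v^+=1.1486  a^+=0.0961
step 4: x_pred=1.8329  r=0.2771  x^+=2.0053  v^+=1.3710  a^+=0.1134
step 5: x_pred=3.7925  r=-4.7125  x^+=0.8613  v^+=-0.2441  a^+=-0.1808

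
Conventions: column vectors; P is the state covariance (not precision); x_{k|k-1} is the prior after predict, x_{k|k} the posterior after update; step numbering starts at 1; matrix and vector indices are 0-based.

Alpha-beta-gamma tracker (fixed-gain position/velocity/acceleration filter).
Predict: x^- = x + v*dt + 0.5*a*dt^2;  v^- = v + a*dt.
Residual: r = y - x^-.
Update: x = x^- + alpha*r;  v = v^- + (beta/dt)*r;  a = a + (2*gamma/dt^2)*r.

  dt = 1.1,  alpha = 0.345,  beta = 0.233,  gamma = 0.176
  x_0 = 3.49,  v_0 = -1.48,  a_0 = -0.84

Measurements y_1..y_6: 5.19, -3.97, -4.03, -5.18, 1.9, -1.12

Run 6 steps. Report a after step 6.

a_post = 5.5640

step 1: x_pred=1.3538  r=3.8362  x^+=2.6773  v^+=-1.5914  a^+=0.2760
step 2: x_pred=1.0937  r=-5.0637  x^+=-0.6533  v^+=-2.3604  a^+=-1.1971
step 3: x_pred=-3.9740  r=-0.0560  x^+=-3.9933  v^+=-3.6891  a^+=-1.2134
step 4: x_pred=-8.7854  r=3.6054  x^+=-7.5415  v^+=-4.2601  a^+=-0.1645
step 5: x_pred=-12.3272  r=14.2272  x^+=-7.4188  v^+=-1.4275  a^+=3.9743
step 6: x_pred=-6.5847  r=5.4647  x^+=-4.6994  v^+=4.1017  a^+=5.5640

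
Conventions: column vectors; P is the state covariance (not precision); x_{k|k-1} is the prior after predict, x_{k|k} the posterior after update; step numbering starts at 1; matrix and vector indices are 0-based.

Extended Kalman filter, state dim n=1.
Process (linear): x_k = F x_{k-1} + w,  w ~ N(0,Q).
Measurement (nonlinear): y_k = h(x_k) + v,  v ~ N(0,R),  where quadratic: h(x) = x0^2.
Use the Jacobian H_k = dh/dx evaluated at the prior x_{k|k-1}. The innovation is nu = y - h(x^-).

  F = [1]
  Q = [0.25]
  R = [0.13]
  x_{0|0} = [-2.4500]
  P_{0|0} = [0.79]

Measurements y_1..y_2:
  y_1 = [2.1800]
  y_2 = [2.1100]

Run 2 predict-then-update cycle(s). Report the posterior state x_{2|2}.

x_post = [-1.4762]

step 1: x^-=[-2.4500]  P^-=[1.0400]  H_jac=[-4.9000]  S=[25.1004]  K=[-0.2030]  nu=[-3.8225]  x^+=[-1.6739]  P^+=[0.0054]
step 2: x^-=[-1.6739]  P^-=[0.2554]  H_jac=[-3.3479]  S=[2.9924]  K=[-0.2857]  nu=[-0.6921]  x^+=[-1.4762]  P^+=[0.0111]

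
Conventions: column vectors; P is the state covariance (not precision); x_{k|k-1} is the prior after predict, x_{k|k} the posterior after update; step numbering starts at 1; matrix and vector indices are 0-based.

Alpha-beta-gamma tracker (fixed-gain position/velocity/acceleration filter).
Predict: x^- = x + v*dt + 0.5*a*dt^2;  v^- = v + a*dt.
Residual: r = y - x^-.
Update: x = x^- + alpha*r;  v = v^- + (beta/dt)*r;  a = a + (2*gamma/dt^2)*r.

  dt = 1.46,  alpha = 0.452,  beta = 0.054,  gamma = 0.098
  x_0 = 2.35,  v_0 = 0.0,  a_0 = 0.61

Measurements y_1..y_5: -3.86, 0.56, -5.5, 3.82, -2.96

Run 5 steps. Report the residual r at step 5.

resid = -2.6776

step 1: x_pred=3.0001  r=-6.8601  x^+=-0.1006  v^+=0.6369  a^+=-0.0208
step 2: x_pred=0.8070  r=-0.2470  x^+=0.6954  v^+=0.5974  a^+=-0.0435
step 3: x_pred=1.5212  r=-7.0212  x^+=-1.6524  v^+=0.2742  a^+=-0.6891
step 4: x_pred=-1.9865  r=5.8065  x^+=0.6380  v^+=-0.5171  a^+=-0.1552
step 5: x_pred=-0.2824  r=-2.6776  x^+=-1.4927  v^+=-0.8428  a^+=-0.4014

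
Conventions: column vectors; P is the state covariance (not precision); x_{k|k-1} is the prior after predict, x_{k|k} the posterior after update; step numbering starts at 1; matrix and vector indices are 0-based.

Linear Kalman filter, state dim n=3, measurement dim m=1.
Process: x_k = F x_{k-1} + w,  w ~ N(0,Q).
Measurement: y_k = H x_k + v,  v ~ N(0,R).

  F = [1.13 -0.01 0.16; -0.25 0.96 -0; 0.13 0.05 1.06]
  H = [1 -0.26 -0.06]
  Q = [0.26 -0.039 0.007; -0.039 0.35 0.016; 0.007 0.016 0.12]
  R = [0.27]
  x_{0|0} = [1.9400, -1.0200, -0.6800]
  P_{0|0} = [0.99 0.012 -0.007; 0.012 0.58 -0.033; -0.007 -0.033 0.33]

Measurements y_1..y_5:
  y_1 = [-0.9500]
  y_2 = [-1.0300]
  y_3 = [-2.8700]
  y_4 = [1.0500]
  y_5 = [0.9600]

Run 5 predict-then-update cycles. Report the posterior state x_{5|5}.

step 1: x^-=[2.0936, -1.4642, -0.5196]  P^-=[1.5299 -0.3160 0.2003; -0.3160 0.9406 -0.0187; 0.2003 -0.0187 0.5037]  S=[2.0050]  K=[0.7980; -0.2790; 0.0873]  nu=[-3.4555]  x^+=[-0.6640, -0.5001, -0.8211]  P^+=[0.2530 0.1305 0.0607; 0.1305 0.7846 0.0301; 0.0607 0.0301 0.4884]
step 2: x^-=[-0.8767, -0.3141, -0.9817]  P^-=[0.6146 0.0260 0.2077; 0.0260 1.0262 0.0746; 0.2077 0.0746 0.6967]  S=[0.9203]  K=[0.6469; -0.2665; 0.1592]  nu=[-0.2939]  x^+=[-1.0668, -0.2358, -1.0285]  P^+=[0.2295 0.1847 0.1129; 0.1847 0.9609 0.1137; 0.1129 0.1137 0.6733]
step 3: x^-=[-1.3677, 0.0404, -1.2407]  P^-=[0.6066 0.1007 0.3019; 0.1007 1.1612 0.1612; 0.3019 0.1612 0.9284]  S=[0.8749]  K=[0.6427; -0.2410; 0.2336]  nu=[-1.5663]  x^+=[-2.3744, 0.4179, -1.6065]  P^+=[0.2452 0.2363 0.1706; 0.2363 1.1104 0.2104; 0.1706 0.2104 0.8807]
step 4: x^-=[-2.9443, 0.9948, -1.9907]  P^-=[0.6514 0.1634 0.4122; 0.1634 1.2753 0.2568; 0.4122 0.2568 1.1889]  S=[0.8855]  K=[0.6598; -0.2073; 0.3096]  nu=[4.1335]  x^+=[-0.2172, 0.1380, -0.7110]  P^+=[0.2660 0.2845 0.2314; 0.2845 1.2372 0.3136; 0.2314 0.3136 1.1040]
step 5: x^-=[-0.3605, 0.1868, -0.7750]  P^-=[0.7043 0.2223 0.5295; 0.2223 1.3703 0.3565; 0.5295 0.3565 1.4687]  S=[0.9042]  K=[0.6798; -0.1719; 0.3857]  nu=[1.3226]  x^+=[0.5386, -0.0405, -0.2649]  P^+=[0.2864 0.3279 0.2925; 0.3279 1.3436 0.4164; 0.2925 0.4164 1.3342]

x_post = [0.5386, -0.0405, -0.2649]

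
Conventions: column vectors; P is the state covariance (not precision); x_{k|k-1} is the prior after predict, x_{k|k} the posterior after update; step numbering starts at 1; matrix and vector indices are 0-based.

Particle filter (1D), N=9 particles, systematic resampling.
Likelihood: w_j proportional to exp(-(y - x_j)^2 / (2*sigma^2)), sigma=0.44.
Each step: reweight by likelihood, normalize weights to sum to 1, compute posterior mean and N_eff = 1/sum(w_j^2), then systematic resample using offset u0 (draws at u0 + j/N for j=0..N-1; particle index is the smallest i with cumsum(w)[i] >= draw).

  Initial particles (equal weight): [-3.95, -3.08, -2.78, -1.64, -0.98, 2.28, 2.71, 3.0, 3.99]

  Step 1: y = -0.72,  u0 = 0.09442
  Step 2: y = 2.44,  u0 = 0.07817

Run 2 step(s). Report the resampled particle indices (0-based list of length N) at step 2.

step 1: w=[0.0000, 0.0000, 0.0000, 0.1180, 0.8820, 0.0000, 0.0000, 0.0000, 0.0000]  mean=-1.0579  Neff=1.2630  idx=[3, 4, 4, 4, 4, 4, 4, 4, 4]
step 2: w=[0.0000, 0.1250, 0.1250, 0.1250, 0.1250, 0.1250, 0.1250, 0.1250, 0.1250]  mean=-0.9800  Neff=8.0000  idx=[1, 2, 3, 4, 5, 6, 6, 7, 8]

resampled_idx = [1, 2, 3, 4, 5, 6, 6, 7, 8]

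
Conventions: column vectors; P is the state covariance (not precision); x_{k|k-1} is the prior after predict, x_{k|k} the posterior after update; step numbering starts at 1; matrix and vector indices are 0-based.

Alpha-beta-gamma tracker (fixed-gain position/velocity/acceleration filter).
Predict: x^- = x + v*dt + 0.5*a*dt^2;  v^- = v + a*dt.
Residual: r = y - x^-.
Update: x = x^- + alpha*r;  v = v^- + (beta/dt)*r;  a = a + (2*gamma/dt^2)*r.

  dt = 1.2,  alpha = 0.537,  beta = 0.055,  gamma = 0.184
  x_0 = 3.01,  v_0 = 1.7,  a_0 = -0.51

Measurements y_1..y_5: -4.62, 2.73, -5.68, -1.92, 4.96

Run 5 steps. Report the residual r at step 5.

resid = 19.9356

step 1: x_pred=4.6828  r=-9.3028  x^+=-0.3128  v^+=0.6616  a^+=-2.8874
step 2: x_pred=-1.5978  r=4.3278  x^+=0.7262  v^+=-2.6049  a^+=-1.7814
step 3: x_pred=-3.6822  r=-1.9978  x^+=-4.7550  v^+=-4.8341  a^+=-2.2919
step 4: x_pred=-12.2062  r=10.2862  x^+=-6.6825  v^+=-7.1130  a^+=0.3367
step 5: x_pred=-14.9756  r=19.9356  x^+=-4.2702  v^+=-5.7952  a^+=5.4314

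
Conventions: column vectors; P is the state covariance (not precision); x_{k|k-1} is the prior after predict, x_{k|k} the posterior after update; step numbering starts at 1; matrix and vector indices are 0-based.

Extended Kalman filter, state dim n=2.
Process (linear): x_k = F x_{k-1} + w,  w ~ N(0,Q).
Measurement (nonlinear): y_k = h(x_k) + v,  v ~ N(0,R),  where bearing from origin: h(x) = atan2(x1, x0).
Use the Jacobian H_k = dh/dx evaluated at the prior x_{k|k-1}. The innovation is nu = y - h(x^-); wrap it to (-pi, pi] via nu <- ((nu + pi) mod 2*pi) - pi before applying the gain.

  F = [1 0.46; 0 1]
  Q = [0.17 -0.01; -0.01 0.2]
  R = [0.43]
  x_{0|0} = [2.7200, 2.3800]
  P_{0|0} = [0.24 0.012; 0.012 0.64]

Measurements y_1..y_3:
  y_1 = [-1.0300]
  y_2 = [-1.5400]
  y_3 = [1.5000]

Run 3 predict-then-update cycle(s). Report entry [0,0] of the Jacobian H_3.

H_jac[0,0] = -0.0470

step 1: x^-=[3.8148, 2.3800]  P^-=[0.5565 0.2964; 0.2964 0.8400]  H_jac=[-0.1177 0.1887]  S=[0.4545]  K=[-0.0211; 0.2720]  nu=[-1.5878]  x^+=[3.8483, 1.9481]  P^+=[0.5563 0.2990; 0.2990 0.8064]
step 2: x^-=[4.7444, 1.9481]  P^-=[1.1720 0.6599; 0.6599 1.0064]  H_jac=[-0.0741 0.1804]  S=[0.4515]  K=[0.0714; 0.2938]  nu=[-1.9296]  x^+=[4.6067, 1.3813]  P^+=[1.1697 0.6505; 0.6505 0.9674]
step 3: x^-=[5.2421, 1.3813]  P^-=[2.1428 1.0855; 1.0855 1.1674]  H_jac=[-0.0470 0.1784]  S=[0.4537]  K=[0.2048; 0.3465]  nu=[1.2424]  x^+=[5.4965, 1.8118]  P^+=[2.1238 1.0533; 1.0533 1.1129]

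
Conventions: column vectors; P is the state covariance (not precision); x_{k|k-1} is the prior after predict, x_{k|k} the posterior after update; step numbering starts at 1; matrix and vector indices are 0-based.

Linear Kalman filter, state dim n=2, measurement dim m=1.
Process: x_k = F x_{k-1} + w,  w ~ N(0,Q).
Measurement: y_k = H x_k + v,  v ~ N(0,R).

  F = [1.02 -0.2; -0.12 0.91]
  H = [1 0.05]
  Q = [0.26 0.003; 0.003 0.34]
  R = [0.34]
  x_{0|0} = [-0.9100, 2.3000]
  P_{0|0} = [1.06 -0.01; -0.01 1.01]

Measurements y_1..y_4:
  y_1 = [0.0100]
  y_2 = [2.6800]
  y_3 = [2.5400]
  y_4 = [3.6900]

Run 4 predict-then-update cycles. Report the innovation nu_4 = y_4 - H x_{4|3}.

innov = [1.6092]

step 1: x^-=[-1.3882, 2.2022]  P^-=[1.4073 -0.3201; -0.3201 1.1938]  S=[1.7183]  K=[0.8097; -0.1515]  nu=[1.2881]  x^+=[-0.3452, 2.0070]  P^+=[0.2808 -0.1092; -0.1092 1.1544]
step 2: x^-=[-0.7535, 1.8678]  P^-=[0.6429 -0.3455; -0.3455 1.3238]  S=[0.9516]  K=[0.6574; -0.2935]  nu=[3.3401]  x^+=[1.4422, 0.8875]  P^+=[0.2316 -0.1619; -0.1619 1.2419]
step 3: x^-=[1.2936, 0.6346]  P^-=[0.6167 -0.4055; -0.4055 1.4071]  S=[0.9197]  K=[0.6485; -0.3644]  nu=[1.2147]  x^+=[2.0813, 0.1919]  P^+=[0.2299 -0.1882; -0.1882 1.2849]
step 4: x^-=[2.0846, -0.0752]  P^-=[0.6274 -0.4382; -0.4382 1.4485]  S=[0.9272]  K=[0.6530; -0.3945]  nu=[1.6092]  x^+=[3.1354, -0.7099]  P^+=[0.2320 -0.1993; -0.1993 1.3042]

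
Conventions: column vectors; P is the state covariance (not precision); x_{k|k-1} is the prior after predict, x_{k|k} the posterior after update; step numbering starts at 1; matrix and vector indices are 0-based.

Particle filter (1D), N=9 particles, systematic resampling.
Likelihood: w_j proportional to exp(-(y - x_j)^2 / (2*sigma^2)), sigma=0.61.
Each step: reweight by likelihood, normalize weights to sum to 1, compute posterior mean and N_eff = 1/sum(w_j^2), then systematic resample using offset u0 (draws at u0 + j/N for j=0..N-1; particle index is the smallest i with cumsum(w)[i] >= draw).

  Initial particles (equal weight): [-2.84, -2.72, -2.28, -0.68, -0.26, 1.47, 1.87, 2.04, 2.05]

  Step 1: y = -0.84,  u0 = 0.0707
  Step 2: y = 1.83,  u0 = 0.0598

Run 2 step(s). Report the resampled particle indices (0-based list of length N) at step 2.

step 1: w=[0.0028, 0.0052, 0.0367, 0.5757, 0.3792, 0.0005, 0.0000, 0.0000, 0.0000]  mean=-0.5949  Neff=2.0984  idx=[3, 3, 3, 3, 3, 4, 4, 4, 4]
step 2: w=[0.0171, 0.0171, 0.0171, 0.0171, 0.0171, 0.2287, 0.2287, 0.2287, 0.2287]  mean=-0.2958  Neff=4.7474  idx=[3, 5, 5, 6, 6, 7, 7, 8, 8]

resampled_idx = [3, 5, 5, 6, 6, 7, 7, 8, 8]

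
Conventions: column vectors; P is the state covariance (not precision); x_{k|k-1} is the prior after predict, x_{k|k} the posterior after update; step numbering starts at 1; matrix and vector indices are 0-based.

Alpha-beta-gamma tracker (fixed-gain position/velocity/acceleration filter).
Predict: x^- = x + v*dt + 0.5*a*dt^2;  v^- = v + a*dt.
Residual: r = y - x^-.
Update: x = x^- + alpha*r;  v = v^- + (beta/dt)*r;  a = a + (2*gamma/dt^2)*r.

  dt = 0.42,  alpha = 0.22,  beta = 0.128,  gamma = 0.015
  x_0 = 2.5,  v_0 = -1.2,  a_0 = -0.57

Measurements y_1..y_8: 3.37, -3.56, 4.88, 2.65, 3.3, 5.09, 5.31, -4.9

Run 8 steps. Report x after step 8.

x_post = 2.6232

step 1: x_pred=1.9457  r=1.4243  x^+=2.2591  v^+=-1.0053  a^+=-0.3278
step 2: x_pred=1.8079  r=-5.3679  x^+=0.6270  v^+=-2.7789  a^+=-1.2407
step 3: x_pred=-0.6496  r=5.5296  x^+=0.5669  v^+=-1.6148  a^+=-0.3003
step 4: x_pred=-0.1378  r=2.7878  x^+=0.4755  v^+=-0.8913  a^+=0.1738
step 5: x_pred=0.1165  r=3.1835  x^+=0.8169  v^+=0.1519  a^+=0.7153
step 6: x_pred=0.9438  r=4.1462  x^+=1.8559  v^+=1.7159  a^+=1.4204
step 7: x_pred=2.7019  r=2.6081  x^+=3.2757  v^+=3.1073  a^+=1.8639
step 8: x_pred=4.7452  r=-9.6452  x^+=2.6232  v^+=0.9507  a^+=0.2236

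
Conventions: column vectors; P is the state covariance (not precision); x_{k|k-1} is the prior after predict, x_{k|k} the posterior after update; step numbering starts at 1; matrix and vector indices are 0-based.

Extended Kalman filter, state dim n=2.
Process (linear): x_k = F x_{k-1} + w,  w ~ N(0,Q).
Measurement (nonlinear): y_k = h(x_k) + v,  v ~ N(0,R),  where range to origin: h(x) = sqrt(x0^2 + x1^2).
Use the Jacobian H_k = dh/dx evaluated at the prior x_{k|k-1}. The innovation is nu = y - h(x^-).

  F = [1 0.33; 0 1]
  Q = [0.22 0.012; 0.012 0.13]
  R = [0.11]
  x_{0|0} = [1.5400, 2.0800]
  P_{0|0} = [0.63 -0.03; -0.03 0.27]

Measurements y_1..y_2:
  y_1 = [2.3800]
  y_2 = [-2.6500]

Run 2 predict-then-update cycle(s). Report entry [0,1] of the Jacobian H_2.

step 1: x^-=[2.2264, 2.0800]  P^-=[0.8596 0.0711; 0.0711 0.4000]  H_jac=[0.7307 0.6827]  S=[0.8263]  K=[0.8189; 0.3933]  nu=[-0.6668]  x^+=[1.6803, 1.8177]  P^+=[0.3055 -0.1951; -0.1951 0.2722]
step 2: x^-=[2.2802, 1.8177]  P^-=[0.4264 -0.0932; -0.0932 0.4022]  H_jac=[0.7819 0.6233]  S=[0.4361]  K=[0.6313; 0.4077]  nu=[-5.5660]  x^+=[-1.2336, -0.4514]  P^+=[0.2526 -0.2055; -0.2055 0.3297]

H_jac[0,1] = 0.6233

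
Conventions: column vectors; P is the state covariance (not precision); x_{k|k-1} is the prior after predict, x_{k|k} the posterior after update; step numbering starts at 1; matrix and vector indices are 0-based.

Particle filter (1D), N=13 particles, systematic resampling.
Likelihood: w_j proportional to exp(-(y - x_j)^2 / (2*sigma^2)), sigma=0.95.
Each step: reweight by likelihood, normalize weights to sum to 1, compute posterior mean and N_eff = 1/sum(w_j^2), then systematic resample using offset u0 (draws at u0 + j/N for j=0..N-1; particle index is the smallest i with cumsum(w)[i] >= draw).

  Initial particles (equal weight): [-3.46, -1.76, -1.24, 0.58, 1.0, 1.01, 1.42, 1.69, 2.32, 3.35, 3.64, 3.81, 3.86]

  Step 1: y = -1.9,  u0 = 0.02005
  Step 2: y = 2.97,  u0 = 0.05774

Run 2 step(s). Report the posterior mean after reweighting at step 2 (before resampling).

step 1: w=[0.1243, 0.4735, 0.3760, 0.0159, 0.0045, 0.0044, 0.0011, 0.0004, 0.0000, 0.0000, 0.0000, 0.0000, 0.0000]  mean=-1.7092  Neff=2.6228  idx=[0, 0, 1, 1, 1, 1, 1, 1, 2, 2, 2, 2, 2]
step 2: w=[0.0000, 0.0000, 0.0139, 0.0139, 0.0139, 0.0139, 0.0139, 0.0139, 0.1833, 0.1833, 0.1833, 0.1833, 0.1833]  mean=-1.2835  Neff=5.9140  idx=[6, 8, 8, 9, 9, 9, 10, 10, 11, 11, 12, 12, 12]

post_mean = -1.2835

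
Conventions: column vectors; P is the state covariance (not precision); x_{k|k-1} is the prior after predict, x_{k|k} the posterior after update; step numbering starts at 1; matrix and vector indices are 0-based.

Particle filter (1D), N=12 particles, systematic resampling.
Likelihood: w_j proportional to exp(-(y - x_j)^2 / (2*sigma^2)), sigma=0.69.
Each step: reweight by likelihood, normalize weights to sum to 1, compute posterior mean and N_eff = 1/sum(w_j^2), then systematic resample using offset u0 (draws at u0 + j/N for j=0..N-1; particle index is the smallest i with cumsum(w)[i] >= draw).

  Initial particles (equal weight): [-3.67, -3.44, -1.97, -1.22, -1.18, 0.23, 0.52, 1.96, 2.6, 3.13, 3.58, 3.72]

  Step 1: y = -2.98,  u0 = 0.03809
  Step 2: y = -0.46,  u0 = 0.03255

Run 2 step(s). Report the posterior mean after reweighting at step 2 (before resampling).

step 1: w=[0.3329, 0.4395, 0.1880, 0.0212, 0.0183, 0.0000, 0.0000, 0.0000, 0.0000, 0.0000, 0.0000, 0.0000]  mean=-3.1517  Neff=2.9397  idx=[0, 0, 0, 0, 1, 1, 1, 1, 1, 2, 2, 2]
step 2: w=[0.0001, 0.0001, 0.0001, 0.0001, 0.0003, 0.0003, 0.0003, 0.0003, 0.0003, 0.3327, 0.3327, 0.3327]  mean=-1.9729  Neff=3.0115  idx=[9, 9, 9, 9, 10, 10, 10, 10, 11, 11, 11, 11]

post_mean = -1.9729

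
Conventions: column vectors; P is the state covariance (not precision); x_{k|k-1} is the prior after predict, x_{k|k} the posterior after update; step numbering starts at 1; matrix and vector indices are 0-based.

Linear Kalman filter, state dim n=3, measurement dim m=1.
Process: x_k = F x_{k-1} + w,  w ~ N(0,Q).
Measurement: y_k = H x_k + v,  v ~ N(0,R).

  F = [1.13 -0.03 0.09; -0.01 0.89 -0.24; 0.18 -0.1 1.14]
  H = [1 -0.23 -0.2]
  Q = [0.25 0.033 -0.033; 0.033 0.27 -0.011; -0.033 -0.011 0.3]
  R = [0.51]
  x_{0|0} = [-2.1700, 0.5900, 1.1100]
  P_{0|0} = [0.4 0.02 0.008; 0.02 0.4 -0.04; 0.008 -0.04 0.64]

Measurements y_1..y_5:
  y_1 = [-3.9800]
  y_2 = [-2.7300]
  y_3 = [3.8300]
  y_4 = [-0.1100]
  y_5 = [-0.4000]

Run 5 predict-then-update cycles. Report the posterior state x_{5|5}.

step 1: x^-=[-2.3699, 0.2804, 0.8158]  P^-=[0.7668 0.0184 0.1250; 0.0184 0.6405 -0.2612; 0.1250 -0.2612 1.1604]  S=[1.2746]  K=[0.5787; -0.0601; -0.0369]  nu=[-1.3824]  x^+=[-3.1699, 0.3635, 0.8668]  P^+=[0.3400 0.0628 0.1522; 0.0628 0.6359 -0.2640; 0.1522 -0.2640 1.1587]
step 2: x^-=[-3.5149, 0.1472, 0.3812]  P^-=[0.7222 -0.0142 0.3595; -0.0142 0.9529 -0.6576; 0.3595 -0.6576 1.9436]  S=[1.1626]  K=[0.5622; -0.0876; 0.1049]  nu=[0.8949]  x^+=[-3.0117, 0.0689, 0.4751]  P^+=[0.3548 0.0431 0.2909; 0.0431 0.9440 -0.6469; 0.2909 -0.6469 1.9308]
step 3: x^-=[-3.3626, -0.0226, -0.0074]  P^-=[0.7793 -0.1302 0.6424; -0.1302 1.4060 -1.3047; 0.6424 -1.3047 3.0955]  S=[1.1704]  K=[0.5816; -0.1646; 0.2763]  nu=[7.1859]  x^+=[0.8170, -1.2053, 1.9779]  P^+=[0.3833 -0.0182 0.4543; -0.0182 1.3742 -1.2515; 0.4543 -1.2515 3.0061]
step 4: x^-=[1.1374, -1.5556, 2.5224]  P^-=[0.8654 -0.3241 1.0063; -0.3241 2.0689 -2.2840; 1.0063 -2.2840 4.7054]  S=[1.2095]  K=[0.6107; -0.2837; 0.4883]  nu=[-1.1007]  x^+=[0.4652, -1.2433, 1.9850]  P^+=[0.4143 -0.1145 0.6456; -0.1145 1.9715 -2.1165; 0.6456 -2.1165 4.4170]
step 5: x^-=[0.7416, -1.5876, 2.4709]  P^-=[0.9670 -0.5954 1.4575; -0.5954 2.9954 -3.6476; 1.4575 -3.6476 6.8252]  S=[1.2638]  K=[0.6429; -0.4390; 0.7370]  nu=[-1.0125]  x^+=[0.0906, -1.1431, 1.7247]  P^+=[0.4447 -0.2387 0.8587; -0.2387 2.7519 -3.2387; 0.8587 -3.2387 6.1387]

x_post = [0.0906, -1.1431, 1.7247]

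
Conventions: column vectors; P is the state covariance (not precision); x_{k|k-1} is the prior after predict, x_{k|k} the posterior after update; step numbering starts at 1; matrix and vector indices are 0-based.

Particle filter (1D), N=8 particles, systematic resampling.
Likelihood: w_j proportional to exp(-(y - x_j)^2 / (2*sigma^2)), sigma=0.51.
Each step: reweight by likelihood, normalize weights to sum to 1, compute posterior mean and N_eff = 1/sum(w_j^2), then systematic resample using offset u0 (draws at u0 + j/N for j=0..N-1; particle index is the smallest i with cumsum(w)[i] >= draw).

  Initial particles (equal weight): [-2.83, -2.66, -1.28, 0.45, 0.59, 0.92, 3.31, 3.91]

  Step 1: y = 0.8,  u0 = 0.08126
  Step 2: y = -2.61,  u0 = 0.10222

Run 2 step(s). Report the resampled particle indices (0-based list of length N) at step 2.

step 1: w=[0.0000, 0.0000, 0.0001, 0.2946, 0.3426, 0.3627, 0.0000, 0.0000]  mean=0.6683  Neff=2.9787  idx=[3, 3, 4, 4, 4, 5, 5, 5]
step 2: w=[0.3900, 0.3900, 0.0723, 0.0723, 0.0723, 0.0010, 0.0010, 0.0010]  mean=0.4818  Neff=3.1263  idx=[0, 0, 0, 1, 1, 1, 2, 4]

resampled_idx = [0, 0, 0, 1, 1, 1, 2, 4]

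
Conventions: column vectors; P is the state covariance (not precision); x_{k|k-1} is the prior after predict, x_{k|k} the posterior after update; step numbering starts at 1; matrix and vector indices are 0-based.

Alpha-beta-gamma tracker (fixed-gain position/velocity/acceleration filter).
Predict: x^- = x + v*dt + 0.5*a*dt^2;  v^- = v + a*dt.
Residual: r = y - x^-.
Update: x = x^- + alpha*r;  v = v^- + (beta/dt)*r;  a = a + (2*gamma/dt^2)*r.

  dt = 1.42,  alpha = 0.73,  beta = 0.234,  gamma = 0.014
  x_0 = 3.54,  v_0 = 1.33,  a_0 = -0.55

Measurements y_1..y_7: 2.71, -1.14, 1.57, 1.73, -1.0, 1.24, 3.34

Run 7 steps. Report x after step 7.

step 1: x_pred=4.8741  r=-2.1641  x^+=3.2943  v^+=0.1924  a^+=-0.5801
step 2: x_pred=2.9827  r=-4.1227  x^+=-0.0269  v^+=-1.3107  a^+=-0.6373
step 3: x_pred=-2.5305  r=4.1005  x^+=0.4629  v^+=-1.5399  a^+=-0.5804
step 4: x_pred=-2.3089  r=4.0389  x^+=0.6395  v^+=-1.6984  a^+=-0.5243
step 5: x_pred=-2.3009  r=1.3009  x^+=-1.3512  v^+=-2.2285  a^+=-0.5062
step 6: x_pred=-5.0261  r=6.2661  x^+=-0.4519  v^+=-1.9148  a^+=-0.4192
step 7: x_pred=-3.5935  r=6.9335  x^+=1.4680  v^+=-1.3675  a^+=-0.3229

x_post = 1.4680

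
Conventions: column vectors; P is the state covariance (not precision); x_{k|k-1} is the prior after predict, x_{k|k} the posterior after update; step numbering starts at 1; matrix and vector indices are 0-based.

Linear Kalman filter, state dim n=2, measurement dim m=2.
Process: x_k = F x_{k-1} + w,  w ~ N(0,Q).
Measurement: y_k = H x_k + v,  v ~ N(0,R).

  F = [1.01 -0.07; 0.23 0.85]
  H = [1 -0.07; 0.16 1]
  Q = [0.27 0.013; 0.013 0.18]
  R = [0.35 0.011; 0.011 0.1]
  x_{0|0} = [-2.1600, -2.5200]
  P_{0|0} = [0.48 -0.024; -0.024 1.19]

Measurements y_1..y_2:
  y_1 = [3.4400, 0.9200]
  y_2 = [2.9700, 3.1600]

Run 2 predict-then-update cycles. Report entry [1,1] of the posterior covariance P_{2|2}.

step 1: x^-=[-2.0052, -2.6388]  P^-=[0.7689 0.0335; 0.0335 1.0558]  S=[1.1194 0.0932; 0.0932 1.1862]  K=[0.6782 0.0786; -0.1113 0.9033]  nu=[5.2605, 3.8796]  x^+=[1.8678, 0.2801]  P^+=[0.2367 -0.0225; -0.0225 0.0927]
step 2: x^-=[1.8668, 0.6677]  P^-=[0.5151 0.0435; 0.0435 0.2507]  S=[0.8602 0.1188; 0.1188 0.3778]  K=[0.5742 0.1526; -0.0670 0.7031]  nu=[1.1499, 2.1936]  x^+=[2.8618, 2.1329]  P^+=[0.2019 -0.0107; -0.0107 0.0713]

P_post[1,1] = 0.0713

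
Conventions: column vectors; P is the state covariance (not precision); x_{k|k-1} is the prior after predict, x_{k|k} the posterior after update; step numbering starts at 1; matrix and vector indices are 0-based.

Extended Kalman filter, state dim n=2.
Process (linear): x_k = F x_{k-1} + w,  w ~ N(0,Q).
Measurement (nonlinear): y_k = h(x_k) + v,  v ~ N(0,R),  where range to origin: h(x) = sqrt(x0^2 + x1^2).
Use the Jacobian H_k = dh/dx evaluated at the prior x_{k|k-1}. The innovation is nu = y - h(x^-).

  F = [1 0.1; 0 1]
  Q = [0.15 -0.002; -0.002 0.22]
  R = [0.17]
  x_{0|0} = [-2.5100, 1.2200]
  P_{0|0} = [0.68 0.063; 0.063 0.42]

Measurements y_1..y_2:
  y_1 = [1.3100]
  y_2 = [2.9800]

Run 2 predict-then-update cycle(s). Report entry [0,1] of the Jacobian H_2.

H_jac[0,1] = 0.6030

step 1: x^-=[-2.3880, 1.2200]  P^-=[0.8468 0.1030; 0.1030 0.6400]  H_jac=[-0.8905 0.4550]  S=[0.8905]  K=[-0.7942; 0.2240]  nu=[-1.3716]  x^+=[-1.2987, 0.9128]  P^+=[0.2851 0.2614; 0.2614 0.5953]
step 2: x^-=[-1.2075, 0.9128]  P^-=[0.4934 0.3189; 0.3189 0.8153]  H_jac=[-0.7977 0.6030]  S=[0.4736]  K=[-0.4249; 0.5010]  nu=[1.4663]  x^+=[-1.8305, 1.6474]  P^+=[0.4079 0.4197; 0.4197 0.6965]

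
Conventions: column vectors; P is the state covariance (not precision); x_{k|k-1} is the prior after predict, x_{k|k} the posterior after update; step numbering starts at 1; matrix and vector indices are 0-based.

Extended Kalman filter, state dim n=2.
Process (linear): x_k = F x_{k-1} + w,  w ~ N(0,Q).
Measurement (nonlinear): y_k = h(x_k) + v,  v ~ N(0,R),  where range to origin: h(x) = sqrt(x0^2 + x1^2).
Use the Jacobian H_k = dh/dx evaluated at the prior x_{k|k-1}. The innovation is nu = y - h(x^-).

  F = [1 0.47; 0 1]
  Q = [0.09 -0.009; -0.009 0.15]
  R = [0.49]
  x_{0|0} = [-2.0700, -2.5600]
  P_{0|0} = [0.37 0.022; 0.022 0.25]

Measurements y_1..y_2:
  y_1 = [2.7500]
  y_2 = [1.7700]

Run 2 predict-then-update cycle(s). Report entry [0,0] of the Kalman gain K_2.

K[0,0] = -0.4194

step 1: x^-=[-3.2732, -2.5600]  P^-=[0.5359 0.1305; 0.1305 0.4000]  H_jac=[-0.7877 -0.6161]  S=[1.1010]  K=[-0.4564; -0.3172]  nu=[-1.4054]  x^+=[-2.6317, -2.1142]  P^+=[0.3065 -0.0289; -0.0289 0.2892]
step 2: x^-=[-3.6254, -2.1142]  P^-=[0.4333 0.0980; 0.0980 0.4392]  H_jac=[-0.8638 -0.5038]  S=[1.0101]  K=[-0.4194; -0.3029]  nu=[-2.4268]  x^+=[-2.6075, -1.3791]  P^+=[0.2556 -0.0303; -0.0303 0.3466]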